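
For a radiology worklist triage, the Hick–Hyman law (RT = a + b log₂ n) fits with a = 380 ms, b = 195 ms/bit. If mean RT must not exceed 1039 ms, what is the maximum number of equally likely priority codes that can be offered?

10

Information budget: (1039 − 380)/195 = 3.3795 bits, so n ≤ 2^3.3795 = 10.407 → at most 10.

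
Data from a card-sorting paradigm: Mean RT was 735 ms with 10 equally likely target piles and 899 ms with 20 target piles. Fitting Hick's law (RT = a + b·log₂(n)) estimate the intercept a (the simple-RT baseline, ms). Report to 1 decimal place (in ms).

190.2 ms

b = (RT₂ − RT₁)/(log₂ n₂ − log₂ n₁) = (899 − 735)/(4.3219 − 3.3219) = 164.000 ms/bit.
Intercept: a = 735 − 164.000·log₂(10) = 190.204 ms.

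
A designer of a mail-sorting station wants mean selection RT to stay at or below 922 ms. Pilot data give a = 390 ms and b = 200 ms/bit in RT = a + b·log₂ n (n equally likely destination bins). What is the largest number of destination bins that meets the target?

Information budget: (922 − 390)/200 = 2.6600 bits, so n ≤ 2^2.6600 = 6.320 → at most 6.

6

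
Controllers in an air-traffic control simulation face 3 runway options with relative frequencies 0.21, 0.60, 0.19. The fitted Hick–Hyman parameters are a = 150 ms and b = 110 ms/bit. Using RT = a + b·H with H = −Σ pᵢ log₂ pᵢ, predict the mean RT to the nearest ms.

301 ms

Entropy contributions −pᵢ log₂ pᵢ: 0.4728, 0.4422, 0.4552; sum H = 1.3702 bits.
RT = a + bH = 150 + 110·1.3702 = 300.73 ms.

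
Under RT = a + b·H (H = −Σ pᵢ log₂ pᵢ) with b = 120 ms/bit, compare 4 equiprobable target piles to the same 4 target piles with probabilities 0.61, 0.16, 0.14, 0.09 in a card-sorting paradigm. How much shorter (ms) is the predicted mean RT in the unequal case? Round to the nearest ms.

Equiprobable entropy H₀ = log₂ 4 = 2.0000 bits.
Skewed entropy H = −Σ pᵢ log₂ pᵢ = 1.5678 bits.
ΔRT = b·(H₀ − H) = 120 × 0.4322 = 51.87 ms.

52 ms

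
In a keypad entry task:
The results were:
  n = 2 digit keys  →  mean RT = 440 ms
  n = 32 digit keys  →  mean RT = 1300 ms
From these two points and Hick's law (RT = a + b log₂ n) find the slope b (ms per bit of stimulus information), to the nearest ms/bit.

215 ms/bit

Slope: b = (1300 − 440) / (log₂ 32 − log₂ 2) = 860/4.0000 = 215 ms/bit.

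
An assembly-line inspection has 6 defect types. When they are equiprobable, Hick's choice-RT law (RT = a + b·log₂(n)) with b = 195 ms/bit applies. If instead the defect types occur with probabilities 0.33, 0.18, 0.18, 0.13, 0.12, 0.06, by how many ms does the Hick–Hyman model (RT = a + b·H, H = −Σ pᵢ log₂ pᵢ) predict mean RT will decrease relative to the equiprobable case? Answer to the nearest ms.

The RT saving is b·ΔH. Equiprobable H₀ = log₂(6) = 2.5850 bits; with the given probabilities H = 2.4117 bits.
b·(H₀ − H) = 195 × (2.5850 − 2.4117) = 33.79 ms.

34 ms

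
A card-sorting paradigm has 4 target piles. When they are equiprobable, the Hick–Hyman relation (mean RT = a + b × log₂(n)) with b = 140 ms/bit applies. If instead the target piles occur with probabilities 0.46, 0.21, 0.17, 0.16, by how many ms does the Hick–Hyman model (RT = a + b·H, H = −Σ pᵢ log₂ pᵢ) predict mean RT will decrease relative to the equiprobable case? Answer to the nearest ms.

Equiprobable entropy H₀ = log₂ 4 = 2.0000 bits.
Skewed entropy H = −Σ pᵢ log₂ pᵢ = 1.8458 bits.
ΔRT = b·(H₀ − H) = 140 × 0.1542 = 21.59 ms.

22 ms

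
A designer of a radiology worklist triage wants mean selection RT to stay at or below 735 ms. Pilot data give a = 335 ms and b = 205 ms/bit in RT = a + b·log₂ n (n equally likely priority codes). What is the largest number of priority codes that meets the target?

3

205·log₂ n ≤ 735 − 335 = 400, giving log₂ n ≤ 1.9512 and n ≤ 3.867. The largest whole number is 3.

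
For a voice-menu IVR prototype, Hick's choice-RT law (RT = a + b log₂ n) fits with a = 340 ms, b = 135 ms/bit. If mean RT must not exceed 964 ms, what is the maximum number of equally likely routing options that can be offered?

24

135·log₂ n ≤ 964 − 340 = 624, giving log₂ n ≤ 4.6222 and n ≤ 24.628. The largest whole number is 24.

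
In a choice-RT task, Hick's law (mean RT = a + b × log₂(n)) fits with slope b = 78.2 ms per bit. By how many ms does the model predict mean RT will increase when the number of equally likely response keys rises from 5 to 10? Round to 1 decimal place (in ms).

Only the slope matters, since a is common to both: ΔRT = b·log₂(n₂/n₁).
log₂(10) − log₂(5) = log₂(10/5) = log₂(2) = 1.
ΔRT = 78.2 × 1.0000 = 78.200 ms.

78.2 ms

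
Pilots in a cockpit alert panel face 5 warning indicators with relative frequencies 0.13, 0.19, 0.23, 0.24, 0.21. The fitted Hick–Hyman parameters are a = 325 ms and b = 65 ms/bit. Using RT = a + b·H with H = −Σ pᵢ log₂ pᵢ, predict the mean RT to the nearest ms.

H = 0.13·log₂(1/0.13) + 0.19·log₂(1/0.19) + 0.23·log₂(1/0.23) + 0.24·log₂(1/0.24) + 0.21·log₂(1/0.21) = 2.2925 bits.
RT = 325 + 65 × 2.2925 = 474.01 ms.

474 ms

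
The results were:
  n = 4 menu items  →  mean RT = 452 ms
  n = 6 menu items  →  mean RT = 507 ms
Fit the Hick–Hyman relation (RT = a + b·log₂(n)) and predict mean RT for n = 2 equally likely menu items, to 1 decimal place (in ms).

358.0 ms

Solve the two-equation system in a and b:
  b = (507 − 452) / (log₂ 6 − log₂ 4) = 55 / (2.5850 − 2) = 94.023 ms/bit
  a = 452 − 94.023 × 2 = 263.954 ms
Then RT(2) = 263.954 + 94.023 × log₂ 2 = 263.954 + 94.023 × 1 ≈ 357.977 ms.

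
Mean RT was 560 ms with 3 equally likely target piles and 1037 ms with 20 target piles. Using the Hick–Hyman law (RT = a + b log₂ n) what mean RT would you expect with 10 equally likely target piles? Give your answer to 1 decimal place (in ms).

With log₂ n on the abscissa the relation is linear; from the two conditions:
  b = (1037 − 560) / (log₂ 20 − log₂ 3) = 477 / (4.3219 − 1.5850) = 174.281 ms/bit
  a = 560 − 174.281 × 1.5850 = 283.772 ms
Then RT(10) = 283.772 + 174.281 × log₂ 10 = 283.772 + 174.281 × 3.3219 ≈ 862.719 ms.

862.7 ms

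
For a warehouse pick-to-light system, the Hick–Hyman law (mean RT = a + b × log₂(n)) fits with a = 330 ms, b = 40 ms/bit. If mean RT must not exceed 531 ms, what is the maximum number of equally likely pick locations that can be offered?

Set 330 + 40·log₂ n ≤ 531 → log₂ n ≤ (531 − 330)/40 = 5.0250.
So n ≤ 2^5.0250 = 32.559; the largest integer n is 32.

32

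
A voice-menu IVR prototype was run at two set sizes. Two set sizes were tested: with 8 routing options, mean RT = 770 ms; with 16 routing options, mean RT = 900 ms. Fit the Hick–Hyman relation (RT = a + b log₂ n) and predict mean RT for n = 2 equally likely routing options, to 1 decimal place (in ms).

510.0 ms

With log₂ n on the abscissa the relation is linear; from the two conditions:
  b = (900 − 770) / (log₂ 16 − log₂ 8) = 130 / (4 − 3) = 130.000 ms/bit
  a = 770 − 130.000 × 3 = 380.000 ms
Then RT(2) = 380.000 + 130.000 × log₂ 2 = 380.000 + 130.000 × 1 ≈ 510.000 ms.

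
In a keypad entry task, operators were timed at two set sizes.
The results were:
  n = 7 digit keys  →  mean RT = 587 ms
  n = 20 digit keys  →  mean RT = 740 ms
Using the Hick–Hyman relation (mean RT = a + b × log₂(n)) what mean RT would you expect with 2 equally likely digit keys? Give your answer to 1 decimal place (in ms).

404.4 ms

Fit slope and intercept:
  b = (740 − 587) / (log₂ 20 − log₂ 7) = 153 / (4.3219 − 2.8074) = 101.019 ms/bit
  a = 587 − 101.019 × 2.8074 = 303.405 ms
Then RT(2) = 303.405 + 101.019 × log₂ 2 = 303.405 + 101.019 × 1 ≈ 404.424 ms.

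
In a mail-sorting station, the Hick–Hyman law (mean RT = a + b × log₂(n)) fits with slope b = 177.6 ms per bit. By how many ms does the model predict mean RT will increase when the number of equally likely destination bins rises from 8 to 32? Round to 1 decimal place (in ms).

ΔRT = (a + b log₂ n₂) − (a + b log₂ n₁) = b·(log₂ n₂ − log₂ n₁).
log₂(32) − log₂(8) = log₂(32/8) = log₂(4) = 2.
ΔRT = 177.6 × 2.0000 = 355.200 ms.

355.2 ms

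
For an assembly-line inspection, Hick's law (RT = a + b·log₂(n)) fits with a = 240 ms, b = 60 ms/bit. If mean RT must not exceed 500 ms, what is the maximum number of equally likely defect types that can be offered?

Set 240 + 60·log₂ n ≤ 500 → log₂ n ≤ (500 − 240)/60 = 4.3333.
So n ≤ 2^4.3333 = 20.159; the largest integer n is 20.

20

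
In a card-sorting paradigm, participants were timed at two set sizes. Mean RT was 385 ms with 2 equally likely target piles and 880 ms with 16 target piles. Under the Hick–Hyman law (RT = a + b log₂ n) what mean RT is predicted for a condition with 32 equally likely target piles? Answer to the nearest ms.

1045 ms

Fit slope and intercept:
  b = (880 − 385) / (log₂ 16 − log₂ 2) = 495 / (4 − 1) = 165 ms/bit
  a = 385 − 165 × 1 = 220 ms
Then RT(32) = 220 + 165 × log₂ 32 = 220 + 165 × 5 ≈ 1045.000 ms.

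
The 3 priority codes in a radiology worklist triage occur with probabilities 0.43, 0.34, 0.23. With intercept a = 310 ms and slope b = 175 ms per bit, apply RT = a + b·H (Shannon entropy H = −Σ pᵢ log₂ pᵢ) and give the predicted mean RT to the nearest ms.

Entropy contributions −pᵢ log₂ pᵢ: 0.5236, 0.5292, 0.4877; sum H = 1.5404 bits.
RT = a + bH = 310 + 175·1.5404 = 579.57 ms.

580 ms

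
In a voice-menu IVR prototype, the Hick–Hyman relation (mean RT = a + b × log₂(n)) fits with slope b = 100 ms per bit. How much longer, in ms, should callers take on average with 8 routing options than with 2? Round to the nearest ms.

The intercept a cancels: ΔRT = b·(log₂ n₂ − log₂ n₁) = b·log₂(n₂/n₁).
log₂(8) − log₂(2) = log₂(8/2) = log₂(4) = 2.
ΔRT = 100 × 2.0000 = 200.000 ms.

200 ms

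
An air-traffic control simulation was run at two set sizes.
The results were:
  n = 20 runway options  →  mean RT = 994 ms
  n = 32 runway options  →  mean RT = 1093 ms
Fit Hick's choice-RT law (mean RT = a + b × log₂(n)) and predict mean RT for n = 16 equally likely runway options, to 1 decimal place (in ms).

With log₂ n on the abscissa the relation is linear; from the two conditions:
  b = (1093 − 994) / (log₂ 32 − log₂ 20) = 99 / (5 − 4.3219) = 146.002 ms/bit
  a = 994 − 146.002 × 4.3219 = 362.989 ms
Then RT(16) = 362.989 + 146.002 × log₂ 16 = 362.989 + 146.002 × 4 ≈ 946.998 ms.

947.0 ms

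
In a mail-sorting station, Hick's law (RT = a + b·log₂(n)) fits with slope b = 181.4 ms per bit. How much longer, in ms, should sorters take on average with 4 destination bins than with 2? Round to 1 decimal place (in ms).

Only the slope matters, since a is common to both: ΔRT = b·log₂(n₂/n₁).
log₂(4) − log₂(2) = log₂(4/2) = log₂(2) = 1.
ΔRT = 181.4 × 1.0000 = 181.400 ms.

181.4 ms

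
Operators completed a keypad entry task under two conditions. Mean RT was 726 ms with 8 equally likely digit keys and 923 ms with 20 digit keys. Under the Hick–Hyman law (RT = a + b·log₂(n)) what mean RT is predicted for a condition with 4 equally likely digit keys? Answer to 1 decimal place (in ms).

Solve the two-equation system in a and b:
  b = (923 − 726) / (log₂ 20 − log₂ 8) = 197 / (4.3219 − 3) = 149.025 ms/bit
  a = 726 − 149.025 × 3 = 278.926 ms
Then RT(4) = 278.926 + 149.025 × log₂ 4 = 278.926 + 149.025 × 2 ≈ 576.975 ms.

577.0 ms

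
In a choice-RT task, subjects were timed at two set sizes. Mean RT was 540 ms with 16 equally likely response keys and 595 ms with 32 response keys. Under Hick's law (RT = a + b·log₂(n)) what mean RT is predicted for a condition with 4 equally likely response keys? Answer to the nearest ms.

430 ms

Fit slope and intercept:
  b = (595 − 540) / (log₂ 32 − log₂ 16) = 55 / (5 − 4) = 55 ms/bit
  a = 540 − 55 × 4 = 320 ms
Then RT(4) = 320 + 55 × log₂ 4 = 320 + 55 × 2 ≈ 430.000 ms.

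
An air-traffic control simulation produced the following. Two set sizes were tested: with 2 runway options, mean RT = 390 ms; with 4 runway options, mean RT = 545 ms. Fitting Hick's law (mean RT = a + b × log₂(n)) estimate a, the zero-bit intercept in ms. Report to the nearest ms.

235 ms

Slope: b = (545 − 390) / (log₂ 4 − log₂ 2) = 155/1.0000 = 155 ms/bit.
a = RT₁ − b·log₂ n₁ = 390 − 155 × 1 = 235.000 ms.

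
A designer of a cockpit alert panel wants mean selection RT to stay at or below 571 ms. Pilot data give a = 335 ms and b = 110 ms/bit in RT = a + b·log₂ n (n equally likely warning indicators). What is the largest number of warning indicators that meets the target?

4

110·log₂ n ≤ 571 − 335 = 236, giving log₂ n ≤ 2.1455 and n ≤ 4.424. The largest whole number is 4.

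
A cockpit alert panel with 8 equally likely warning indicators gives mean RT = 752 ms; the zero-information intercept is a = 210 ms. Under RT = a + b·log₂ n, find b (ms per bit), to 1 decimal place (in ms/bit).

8 alternatives carry log₂ 8 = 3 bits; the choice cost is 752 − 210 = 542 ms, so b = 542/3 = 180.667 ms/bit.

180.7 ms/bit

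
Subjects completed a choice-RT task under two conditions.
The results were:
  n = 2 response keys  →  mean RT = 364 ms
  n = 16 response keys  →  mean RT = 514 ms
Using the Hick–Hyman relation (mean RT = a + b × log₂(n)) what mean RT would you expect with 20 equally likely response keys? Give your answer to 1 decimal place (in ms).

RT is linear in log₂ n, so two points fix the line:
  b = (514 − 364) / (log₂ 16 − log₂ 2) = 150 / (4 − 1) = 50.000 ms/bit
  a = 364 − 50.000 × 1 = 314.000 ms
Then RT(20) = 314.000 + 50.000 × log₂ 20 = 314.000 + 50.000 × 4.3219 ≈ 530.096 ms.

530.1 ms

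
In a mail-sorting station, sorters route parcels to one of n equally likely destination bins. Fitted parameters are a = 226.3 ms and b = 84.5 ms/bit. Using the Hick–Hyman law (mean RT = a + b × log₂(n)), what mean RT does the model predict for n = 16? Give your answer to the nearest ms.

564 ms

log₂(16) = 4 bits, so RT = 226.3 + 84.5 × 4 ≈ 564.300 ms.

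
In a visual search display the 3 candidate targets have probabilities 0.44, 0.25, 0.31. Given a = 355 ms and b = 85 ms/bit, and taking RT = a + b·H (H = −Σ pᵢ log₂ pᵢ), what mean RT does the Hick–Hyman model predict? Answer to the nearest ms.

Entropy contributions −pᵢ log₂ pᵢ: 0.5211, 0.5000, 0.5238; sum H = 1.5449 bits.
RT = a + bH = 355 + 85·1.5449 = 486.32 ms.

486 ms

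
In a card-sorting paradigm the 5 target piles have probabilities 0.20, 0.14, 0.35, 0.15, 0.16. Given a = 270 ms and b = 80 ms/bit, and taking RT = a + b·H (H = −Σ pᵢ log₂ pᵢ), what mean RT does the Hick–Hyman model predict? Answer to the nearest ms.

448 ms

H = 0.20·log₂(1/0.20) + 0.14·log₂(1/0.14) + 0.35·log₂(1/0.35) + 0.15·log₂(1/0.15) + 0.16·log₂(1/0.16) = 2.2252 bits.
RT = 270 + 80 × 2.2252 = 448.01 ms.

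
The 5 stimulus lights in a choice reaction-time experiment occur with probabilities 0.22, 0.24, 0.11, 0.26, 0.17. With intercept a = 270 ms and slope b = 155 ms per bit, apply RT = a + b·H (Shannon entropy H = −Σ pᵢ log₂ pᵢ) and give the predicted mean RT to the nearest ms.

Entropy contributions −pᵢ log₂ pᵢ: 0.4806, 0.4941, 0.3503, 0.5053, 0.4346; sum H = 2.2649 bits.
RT = a + bH = 270 + 155·2.2649 = 621.05 ms.

621 ms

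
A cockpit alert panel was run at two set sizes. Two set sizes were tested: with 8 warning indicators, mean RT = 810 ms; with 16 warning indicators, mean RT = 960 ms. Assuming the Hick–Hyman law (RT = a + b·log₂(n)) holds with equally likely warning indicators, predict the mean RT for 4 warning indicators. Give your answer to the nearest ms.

RT is linear in log₂ n, so two points fix the line:
  b = (960 − 810) / (log₂ 16 − log₂ 8) = 150 / (4 − 3) = 150 ms/bit
  a = 810 − 150 × 3 = 360 ms
Then RT(4) = 360 + 150 × log₂ 4 = 360 + 150 × 2 ≈ 660.000 ms.

660 ms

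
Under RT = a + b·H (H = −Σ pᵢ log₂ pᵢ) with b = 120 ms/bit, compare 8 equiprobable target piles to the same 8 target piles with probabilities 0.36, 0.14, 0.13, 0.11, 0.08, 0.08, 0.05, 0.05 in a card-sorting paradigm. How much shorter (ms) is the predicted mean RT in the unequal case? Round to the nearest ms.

39 ms

The RT saving is b·ΔH. Equiprobable H₀ = log₂(8) = 3.0000 bits; with the given probabilities H = 2.6759 bits.
b·(H₀ − H) = 120 × (3.0000 − 2.6759) = 38.90 ms.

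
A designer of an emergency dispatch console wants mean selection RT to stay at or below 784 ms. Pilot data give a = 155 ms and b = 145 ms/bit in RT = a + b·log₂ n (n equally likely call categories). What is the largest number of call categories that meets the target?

20

Set 155 + 145·log₂ n ≤ 784 → log₂ n ≤ (784 − 155)/145 = 4.3379.
So n ≤ 2^4.3379 = 20.223; the largest integer n is 20.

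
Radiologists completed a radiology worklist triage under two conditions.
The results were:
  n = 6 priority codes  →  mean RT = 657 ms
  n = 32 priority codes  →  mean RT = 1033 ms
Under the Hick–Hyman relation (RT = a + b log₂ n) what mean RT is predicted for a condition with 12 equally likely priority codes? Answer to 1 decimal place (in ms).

812.7 ms

Solve the two-equation system in a and b:
  b = (1033 − 657) / (log₂ 32 − log₂ 6) = 376 / (5 − 2.5850) = 155.691 ms/bit
  a = 657 − 155.691 × 2.5850 = 254.544 ms
Then RT(12) = 254.544 + 155.691 × log₂ 12 = 254.544 + 155.691 × 3.5850 ≈ 812.691 ms.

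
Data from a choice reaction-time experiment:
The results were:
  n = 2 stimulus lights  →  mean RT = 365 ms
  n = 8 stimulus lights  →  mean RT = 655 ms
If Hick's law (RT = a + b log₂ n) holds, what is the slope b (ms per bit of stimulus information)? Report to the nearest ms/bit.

145 ms/bit

b = (RT₂ − RT₁)/(log₂ n₂ − log₂ n₁) = (655 − 365)/(3 − 1) = 145 ms/bit.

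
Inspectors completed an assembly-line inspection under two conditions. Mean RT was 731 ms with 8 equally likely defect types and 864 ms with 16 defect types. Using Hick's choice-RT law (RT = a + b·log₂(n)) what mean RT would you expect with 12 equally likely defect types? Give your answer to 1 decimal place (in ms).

Solve the two-equation system in a and b:
  b = (864 − 731) / (log₂ 16 − log₂ 8) = 133 / (4 − 3) = 133.000 ms/bit
  a = 731 − 133.000 × 3 = 332.000 ms
Then RT(12) = 332.000 + 133.000 × log₂ 12 = 332.000 + 133.000 × 3.5850 ≈ 808.800 ms.

808.8 ms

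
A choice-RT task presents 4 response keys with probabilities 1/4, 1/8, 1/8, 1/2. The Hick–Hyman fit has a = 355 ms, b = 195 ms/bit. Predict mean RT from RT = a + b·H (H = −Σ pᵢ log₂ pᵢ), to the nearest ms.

Each term −pᵢ log₂ pᵢ: 0.25·2 + 0.125·3 + 0.125·3 + 0.5·1; summed, H = 1.750 bits.
Mean RT = a + bH = 355 + 195·1.750 = 696.25 ms.

696 ms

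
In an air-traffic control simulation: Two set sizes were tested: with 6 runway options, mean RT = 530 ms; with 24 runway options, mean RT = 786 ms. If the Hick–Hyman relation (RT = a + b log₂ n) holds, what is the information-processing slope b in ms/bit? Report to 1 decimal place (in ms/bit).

Slope: b = (786 − 530) / (log₂ 24 − log₂ 6) = 256/2.0000 = 128.000 ms/bit.

128.0 ms/bit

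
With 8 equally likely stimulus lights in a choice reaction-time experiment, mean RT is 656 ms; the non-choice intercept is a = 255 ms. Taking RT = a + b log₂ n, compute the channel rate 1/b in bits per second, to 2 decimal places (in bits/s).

7.48 bits/s

Choice component = 656 − 255 = 401 ms over log₂(8) = 3 bits.
b = 401 / 3 = 133.667 ms/bit, so 1/b = 7.481 bits/s.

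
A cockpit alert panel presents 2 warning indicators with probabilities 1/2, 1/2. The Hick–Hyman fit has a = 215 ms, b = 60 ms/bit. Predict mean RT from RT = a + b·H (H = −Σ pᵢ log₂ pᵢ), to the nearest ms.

275 ms

H = −Σ pᵢ log₂ pᵢ = 0.5·1 + 0.5·1 = 1.000 bits.
RT = 215 + 60 × 1.000 = 275.00 ms.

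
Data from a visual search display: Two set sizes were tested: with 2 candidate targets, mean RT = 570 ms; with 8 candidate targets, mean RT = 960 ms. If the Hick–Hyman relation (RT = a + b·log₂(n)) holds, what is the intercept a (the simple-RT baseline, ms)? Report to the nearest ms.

The slope on a log₂ axis is (960 − 570) / (3 − 1) = 195 ms/bit.
Intercept: a = 570 − 195·log₂(2) = 375.000 ms.

375 ms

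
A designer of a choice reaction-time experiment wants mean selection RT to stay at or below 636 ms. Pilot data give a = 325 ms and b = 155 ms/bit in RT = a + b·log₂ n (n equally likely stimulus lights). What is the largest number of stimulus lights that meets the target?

4

Set 325 + 155·log₂ n ≤ 636 → log₂ n ≤ (636 − 325)/155 = 2.0065.
So n ≤ 2^2.0065 = 4.018; the largest integer n is 4.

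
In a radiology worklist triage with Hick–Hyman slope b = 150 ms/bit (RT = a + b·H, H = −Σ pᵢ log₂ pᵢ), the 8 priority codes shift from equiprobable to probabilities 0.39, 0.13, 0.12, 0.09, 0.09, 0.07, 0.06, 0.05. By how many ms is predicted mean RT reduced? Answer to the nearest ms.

The RT saving is b·ΔH. Equiprobable H₀ = log₂(8) = 3.0000 bits; with the given probabilities H = 2.6330 bits.
b·(H₀ − H) = 150 × (3.0000 − 2.6330) = 55.05 ms.

55 ms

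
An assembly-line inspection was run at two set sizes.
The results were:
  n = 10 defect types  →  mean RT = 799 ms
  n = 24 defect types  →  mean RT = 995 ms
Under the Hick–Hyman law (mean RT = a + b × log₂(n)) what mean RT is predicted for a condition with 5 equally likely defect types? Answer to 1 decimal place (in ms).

Fit slope and intercept:
  b = (995 − 799) / (log₂ 24 − log₂ 10) = 196 / (4.5850 − 3.3219) = 155.182 ms/bit
  a = 799 − 155.182 × 3.3219 = 283.497 ms
Then RT(5) = 283.497 + 155.182 × log₂ 5 = 283.497 + 155.182 × 2.3219 ≈ 643.818 ms.

643.8 ms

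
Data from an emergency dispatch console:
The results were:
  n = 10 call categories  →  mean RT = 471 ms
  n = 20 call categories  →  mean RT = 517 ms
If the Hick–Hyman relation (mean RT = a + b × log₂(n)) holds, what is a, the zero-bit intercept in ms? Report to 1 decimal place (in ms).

The slope on a log₂ axis is (517 − 471) / (4.3219 − 3.3219) = 46.000 ms/bit.
Intercept: a = 471 − 46.000·log₂(10) = 318.191 ms.

318.2 ms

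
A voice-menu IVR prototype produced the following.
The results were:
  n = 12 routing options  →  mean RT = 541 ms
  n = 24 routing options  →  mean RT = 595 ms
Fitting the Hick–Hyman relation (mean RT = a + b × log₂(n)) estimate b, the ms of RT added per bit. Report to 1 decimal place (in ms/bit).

The slope on a log₂ axis is (595 − 541) / (4.5850 − 3.5850) = 54.000 ms/bit.

54.0 ms/bit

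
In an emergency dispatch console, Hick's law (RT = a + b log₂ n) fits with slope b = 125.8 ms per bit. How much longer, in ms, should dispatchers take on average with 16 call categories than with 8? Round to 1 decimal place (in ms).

The intercept a cancels: ΔRT = b·(log₂ n₂ − log₂ n₁) = b·log₂(n₂/n₁).
log₂(16) − log₂(8) = log₂(16/8) = log₂(2) = 1.
ΔRT = 125.8 × 1.0000 = 125.800 ms.

125.8 ms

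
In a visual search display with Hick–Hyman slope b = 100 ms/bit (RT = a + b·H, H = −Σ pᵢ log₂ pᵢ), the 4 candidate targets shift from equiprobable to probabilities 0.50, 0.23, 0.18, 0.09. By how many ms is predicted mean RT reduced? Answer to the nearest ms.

25 ms

The RT saving is b·ΔH. Equiprobable H₀ = log₂(4) = 2.0000 bits; with the given probabilities H = 1.7456 bits.
b·(H₀ − H) = 100 × (2.0000 − 1.7456) = 25.44 ms.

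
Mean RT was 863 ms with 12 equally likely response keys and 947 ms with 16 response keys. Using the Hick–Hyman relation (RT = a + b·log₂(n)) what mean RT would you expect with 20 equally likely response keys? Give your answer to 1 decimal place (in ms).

RT is linear in log₂ n, so two points fix the line:
  b = (947 − 863) / (log₂ 16 − log₂ 12) = 84 / (4 − 3.5850) = 202.391 ms/bit
  a = 863 − 202.391 × 3.5850 = 137.435 ms
Then RT(20) = 137.435 + 202.391 × log₂ 20 = 137.435 + 202.391 × 4.3219 ≈ 1012.155 ms.

1012.2 ms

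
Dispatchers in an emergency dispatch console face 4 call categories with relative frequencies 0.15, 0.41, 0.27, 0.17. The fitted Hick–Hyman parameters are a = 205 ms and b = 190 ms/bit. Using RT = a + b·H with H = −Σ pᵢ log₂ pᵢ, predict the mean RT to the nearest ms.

Entropy contributions −pᵢ log₂ pᵢ: 0.4105, 0.5274, 0.5100, 0.4346; sum H = 1.8825 bits.
RT = a + bH = 205 + 190·1.8825 = 562.68 ms.

563 ms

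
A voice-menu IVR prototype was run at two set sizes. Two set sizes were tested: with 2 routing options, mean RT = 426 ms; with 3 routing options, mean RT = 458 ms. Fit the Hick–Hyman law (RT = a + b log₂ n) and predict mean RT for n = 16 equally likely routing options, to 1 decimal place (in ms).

Fit slope and intercept:
  b = (458 − 426) / (log₂ 3 − log₂ 2) = 32 / (1.5850 − 1) = 54.704 ms/bit
  a = 426 − 54.704 × 1 = 371.296 ms
Then RT(16) = 371.296 + 54.704 × log₂ 16 = 371.296 + 54.704 × 4 ≈ 590.113 ms.

590.1 ms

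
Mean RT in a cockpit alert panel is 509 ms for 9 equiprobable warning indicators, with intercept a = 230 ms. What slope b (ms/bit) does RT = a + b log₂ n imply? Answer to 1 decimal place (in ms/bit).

88.0 ms/bit

9 alternatives carry log₂ 9 = 3.1699 bits; the choice cost is 509 − 230 = 279 ms, so b = 279/3.1699 = 88.015 ms/bit.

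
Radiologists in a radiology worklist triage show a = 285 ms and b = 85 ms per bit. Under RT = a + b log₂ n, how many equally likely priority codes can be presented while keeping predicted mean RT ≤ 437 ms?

Set 285 + 85·log₂ n ≤ 437 → log₂ n ≤ (437 − 285)/85 = 1.7882.
So n ≤ 2^1.7882 = 3.454; the largest integer n is 3.

3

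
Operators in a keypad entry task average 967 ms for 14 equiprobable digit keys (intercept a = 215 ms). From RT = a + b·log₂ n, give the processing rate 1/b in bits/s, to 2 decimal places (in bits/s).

5.06 bits/s

Choice component = 967 − 215 = 752 ms over log₂(14) = 3.8074 bits.
b = 752 / 3.8074 = 197.512 ms/bit, so 1/b = 5.063 bits/s.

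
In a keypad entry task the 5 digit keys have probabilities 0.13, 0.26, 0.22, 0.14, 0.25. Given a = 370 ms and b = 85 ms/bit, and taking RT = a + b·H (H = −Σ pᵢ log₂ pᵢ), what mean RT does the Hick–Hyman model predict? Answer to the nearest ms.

563 ms

H = 0.13·log₂(1/0.13) + 0.26·log₂(1/0.26) + 0.22·log₂(1/0.22) + 0.14·log₂(1/0.14) + 0.25·log₂(1/0.25) = 2.2656 bits.
RT = 370 + 85 × 2.2656 = 562.58 ms.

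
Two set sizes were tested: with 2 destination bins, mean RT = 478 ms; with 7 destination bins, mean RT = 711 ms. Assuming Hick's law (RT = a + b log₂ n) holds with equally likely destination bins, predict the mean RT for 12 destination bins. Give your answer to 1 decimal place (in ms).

With log₂ n on the abscissa the relation is linear; from the two conditions:
  b = (711 − 478) / (log₂ 7 − log₂ 2) = 233 / (2.8074 − 1) = 128.918 ms/bit
  a = 478 − 128.918 × 1 = 349.082 ms
Then RT(12) = 349.082 + 128.918 × log₂ 12 = 349.082 + 128.918 × 3.5850 ≈ 811.247 ms.

811.2 ms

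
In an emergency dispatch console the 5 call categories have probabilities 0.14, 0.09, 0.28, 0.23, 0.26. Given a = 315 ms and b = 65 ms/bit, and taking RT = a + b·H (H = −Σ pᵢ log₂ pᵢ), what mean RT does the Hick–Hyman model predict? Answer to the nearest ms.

459 ms

H = 0.14·log₂(1/0.14) + 0.09·log₂(1/0.09) + 0.28·log₂(1/0.28) + 0.23·log₂(1/0.23) + 0.26·log₂(1/0.26) = 2.2169 bits.
RT = 315 + 65 × 2.2169 = 459.10 ms.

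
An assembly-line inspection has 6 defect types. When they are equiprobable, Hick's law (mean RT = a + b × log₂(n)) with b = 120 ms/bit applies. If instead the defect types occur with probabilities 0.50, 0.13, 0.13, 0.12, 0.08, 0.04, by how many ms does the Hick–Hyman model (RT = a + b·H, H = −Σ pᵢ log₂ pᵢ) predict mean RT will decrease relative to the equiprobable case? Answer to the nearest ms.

Equiprobable entropy H₀ = log₂ 6 = 2.5850 bits.
Skewed entropy H = −Σ pᵢ log₂ pᵢ = 2.1096 bits.
ΔRT = b·(H₀ − H) = 120 × 0.4753 = 57.04 ms.

57 ms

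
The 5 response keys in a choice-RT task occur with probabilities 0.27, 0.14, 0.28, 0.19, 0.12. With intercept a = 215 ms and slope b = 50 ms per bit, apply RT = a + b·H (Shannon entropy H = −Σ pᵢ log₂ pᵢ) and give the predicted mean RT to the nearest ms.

Entropy contributions −pᵢ log₂ pᵢ: 0.5100, 0.3971, 0.5142, 0.4552, 0.3671; sum H = 2.2436 bits.
RT = a + bH = 215 + 50·2.2436 = 327.18 ms.

327 ms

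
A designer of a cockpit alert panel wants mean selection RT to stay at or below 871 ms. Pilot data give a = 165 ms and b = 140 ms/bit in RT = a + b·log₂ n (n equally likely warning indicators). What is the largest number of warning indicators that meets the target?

Information budget: (871 − 165)/140 = 5.0429 bits, so n ≤ 2^5.0429 = 32.965 → at most 32.

32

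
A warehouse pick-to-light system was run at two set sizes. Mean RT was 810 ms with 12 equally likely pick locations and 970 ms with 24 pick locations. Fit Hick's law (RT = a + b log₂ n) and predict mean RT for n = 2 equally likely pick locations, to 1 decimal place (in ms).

396.4 ms

Fit slope and intercept:
  b = (970 − 810) / (log₂ 24 − log₂ 12) = 160 / (4.5850 − 3.5850) = 160.000 ms/bit
  a = 810 − 160.000 × 3.5850 = 236.406 ms
Then RT(2) = 236.406 + 160.000 × log₂ 2 = 236.406 + 160.000 × 1 ≈ 396.406 ms.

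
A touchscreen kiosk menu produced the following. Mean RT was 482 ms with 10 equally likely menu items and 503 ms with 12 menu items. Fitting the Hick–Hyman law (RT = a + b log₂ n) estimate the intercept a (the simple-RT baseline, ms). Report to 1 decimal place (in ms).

216.8 ms

Slope: b = (503 − 482) / (log₂ 12 − log₂ 10) = 21/0.2630 = 79.837 ms/bit.
Intercept: a = 482 − 79.837·log₂(10) = 216.786 ms.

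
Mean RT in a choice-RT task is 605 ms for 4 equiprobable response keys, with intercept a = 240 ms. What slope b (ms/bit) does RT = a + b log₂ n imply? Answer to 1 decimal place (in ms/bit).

4 alternatives carry log₂ 4 = 2 bits; the choice cost is 605 − 240 = 365 ms, so b = 365/2 = 182.500 ms/bit.

182.5 ms/bit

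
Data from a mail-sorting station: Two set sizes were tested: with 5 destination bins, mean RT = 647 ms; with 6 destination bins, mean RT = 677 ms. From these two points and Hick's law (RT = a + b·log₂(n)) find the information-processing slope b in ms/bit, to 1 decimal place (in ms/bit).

b = (RT₂ − RT₁)/(log₂ n₂ − log₂ n₁) = (677 − 647)/(2.5850 − 2.3219) = 114.054 ms/bit.

114.1 ms/bit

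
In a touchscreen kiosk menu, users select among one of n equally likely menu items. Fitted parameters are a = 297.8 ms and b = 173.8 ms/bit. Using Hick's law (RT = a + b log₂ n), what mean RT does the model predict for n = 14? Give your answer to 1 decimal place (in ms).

log₂(14) = 3.8074 bits, so RT = 297.8 + 173.8 × 3.8074 ≈ 959.518 ms.

959.5 ms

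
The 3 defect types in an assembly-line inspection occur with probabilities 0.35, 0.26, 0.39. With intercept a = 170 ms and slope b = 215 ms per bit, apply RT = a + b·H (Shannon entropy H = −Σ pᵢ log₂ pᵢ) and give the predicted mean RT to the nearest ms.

507 ms

Entropy contributions −pᵢ log₂ pᵢ: 0.5301, 0.5053, 0.5298; sum H = 1.5652 bits.
RT = a + bH = 170 + 215·1.5652 = 506.51 ms.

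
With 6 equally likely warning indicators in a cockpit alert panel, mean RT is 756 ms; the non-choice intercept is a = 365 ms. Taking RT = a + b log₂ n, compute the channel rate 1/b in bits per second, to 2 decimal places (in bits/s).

6.61 bits/s

Choice component = 756 − 365 = 391 ms over log₂(6) = 2.5850 bits.
b = 391 / 2.5850 = 151.259 ms/bit, so 1/b = 6.611 bits/s.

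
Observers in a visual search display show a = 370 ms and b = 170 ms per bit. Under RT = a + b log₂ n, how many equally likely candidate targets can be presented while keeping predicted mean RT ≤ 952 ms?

10

Information budget: (952 − 370)/170 = 3.4235 bits, so n ≤ 2^3.4235 = 10.730 → at most 10.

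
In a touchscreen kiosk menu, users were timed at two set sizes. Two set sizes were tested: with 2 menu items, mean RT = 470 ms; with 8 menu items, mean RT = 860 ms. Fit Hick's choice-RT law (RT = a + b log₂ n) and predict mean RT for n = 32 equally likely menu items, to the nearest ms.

1250 ms

Fit slope and intercept:
  b = (860 − 470) / (log₂ 8 − log₂ 2) = 390 / (3 − 1) = 195 ms/bit
  a = 470 − 195 × 1 = 275 ms
Then RT(32) = 275 + 195 × log₂ 32 = 275 + 195 × 5 ≈ 1250.000 ms.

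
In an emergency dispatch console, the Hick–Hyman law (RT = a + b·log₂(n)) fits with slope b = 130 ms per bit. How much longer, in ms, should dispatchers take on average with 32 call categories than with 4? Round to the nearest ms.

390 ms

The intercept a cancels: ΔRT = b·(log₂ n₂ − log₂ n₁) = b·log₂(n₂/n₁).
log₂(32) − log₂(4) = log₂(32/4) = log₂(8) = 3.
ΔRT = 130 × 3.0000 = 390.000 ms.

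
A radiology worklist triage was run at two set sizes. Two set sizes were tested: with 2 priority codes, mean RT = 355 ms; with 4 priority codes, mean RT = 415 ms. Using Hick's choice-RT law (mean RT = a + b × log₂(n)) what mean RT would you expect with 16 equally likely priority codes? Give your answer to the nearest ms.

535 ms

With log₂ n on the abscissa the relation is linear; from the two conditions:
  b = (415 − 355) / (log₂ 4 − log₂ 2) = 60 / (2 − 1) = 60 ms/bit
  a = 355 − 60 × 1 = 295 ms
Then RT(16) = 295 + 60 × log₂ 16 = 295 + 60 × 4 ≈ 535.000 ms.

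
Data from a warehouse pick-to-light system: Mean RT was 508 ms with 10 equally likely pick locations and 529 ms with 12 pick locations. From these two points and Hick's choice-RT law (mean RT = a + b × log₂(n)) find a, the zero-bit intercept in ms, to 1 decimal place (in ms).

Slope: b = (529 − 508) / (log₂ 12 − log₂ 10) = 21/0.2630 = 79.837 ms/bit.
Intercept: a = 508 − 79.837·log₂(10) = 242.786 ms.

242.8 ms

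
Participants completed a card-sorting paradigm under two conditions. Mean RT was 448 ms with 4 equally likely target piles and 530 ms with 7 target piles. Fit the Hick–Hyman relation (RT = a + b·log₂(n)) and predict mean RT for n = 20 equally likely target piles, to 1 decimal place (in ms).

Fit slope and intercept:
  b = (530 − 448) / (log₂ 7 − log₂ 4) = 82 / (2.8074 − 2) = 101.566 ms/bit
  a = 448 − 101.566 × 2 = 244.868 ms
Then RT(20) = 244.868 + 101.566 × log₂ 20 = 244.868 + 101.566 × 4.3219 ≈ 683.829 ms.

683.8 ms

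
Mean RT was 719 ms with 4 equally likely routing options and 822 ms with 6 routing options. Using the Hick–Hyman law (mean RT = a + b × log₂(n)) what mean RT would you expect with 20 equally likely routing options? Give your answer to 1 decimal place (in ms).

Solve the two-equation system in a and b:
  b = (822 − 719) / (log₂ 6 − log₂ 4) = 103 / (2.5850 − 2) = 176.080 ms/bit
  a = 719 − 176.080 × 2 = 366.841 ms
Then RT(20) = 366.841 + 176.080 × log₂ 20 = 366.841 + 176.080 × 4.3219 ≈ 1127.844 ms.

1127.8 ms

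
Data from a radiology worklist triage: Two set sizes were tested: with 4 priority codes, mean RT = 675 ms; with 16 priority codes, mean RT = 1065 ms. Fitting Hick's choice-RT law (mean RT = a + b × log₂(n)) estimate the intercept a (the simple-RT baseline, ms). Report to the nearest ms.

285 ms

Slope: b = (1065 − 675) / (log₂ 16 − log₂ 4) = 390/2.0000 = 195 ms/bit.
Intercept: a = 675 − 195·log₂(4) = 285.000 ms.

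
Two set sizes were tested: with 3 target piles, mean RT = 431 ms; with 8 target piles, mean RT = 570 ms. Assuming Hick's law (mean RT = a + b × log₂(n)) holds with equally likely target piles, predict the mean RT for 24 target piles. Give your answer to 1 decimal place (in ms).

Solve the two-equation system in a and b:
  b = (570 − 431) / (log₂ 8 − log₂ 3) = 139 / (3 − 1.5850) = 98.231 ms/bit
  a = 431 − 98.231 × 1.5850 = 275.308 ms
Then RT(24) = 275.308 + 98.231 × log₂ 24 = 275.308 + 98.231 × 4.5850 ≈ 725.692 ms.

725.7 ms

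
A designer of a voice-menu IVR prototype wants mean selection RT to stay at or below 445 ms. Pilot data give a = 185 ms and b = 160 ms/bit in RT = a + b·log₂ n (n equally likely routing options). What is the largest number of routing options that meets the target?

3

160·log₂ n ≤ 445 − 185 = 260, giving log₂ n ≤ 1.6250 and n ≤ 3.084. The largest whole number is 3.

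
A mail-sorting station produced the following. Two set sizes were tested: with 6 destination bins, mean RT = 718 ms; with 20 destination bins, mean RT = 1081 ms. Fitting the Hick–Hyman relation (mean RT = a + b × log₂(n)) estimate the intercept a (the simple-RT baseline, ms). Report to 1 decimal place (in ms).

177.8 ms

b = (RT₂ − RT₁)/(log₂ n₂ − log₂ n₁) = (1081 − 718)/(4.3219 − 2.5850) = 208.985 ms/bit.
a = RT₁ − b·log₂ n₁ = 718 − 208.985 × 2.5850 = 177.781 ms.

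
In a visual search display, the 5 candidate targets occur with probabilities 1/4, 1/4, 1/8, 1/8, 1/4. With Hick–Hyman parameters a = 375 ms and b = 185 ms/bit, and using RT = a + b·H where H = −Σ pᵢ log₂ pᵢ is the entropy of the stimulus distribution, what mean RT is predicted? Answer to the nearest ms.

H = −Σ pᵢ log₂ pᵢ = 0.25·2 + 0.25·2 + 0.125·3 + 0.125·3 + 0.25·2 = 2.250 bits.
RT = 375 + 185 × 2.250 = 791.25 ms.

791 ms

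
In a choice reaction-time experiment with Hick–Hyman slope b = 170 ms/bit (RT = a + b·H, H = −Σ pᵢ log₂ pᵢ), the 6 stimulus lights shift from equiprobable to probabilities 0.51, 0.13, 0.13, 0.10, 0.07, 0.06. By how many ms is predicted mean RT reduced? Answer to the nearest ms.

82 ms

The RT saving is b·ΔH. Equiprobable H₀ = log₂(6) = 2.5850 bits; with the given probabilities H = 2.1050 bits.
b·(H₀ − H) = 170 × (2.5850 − 2.1050) = 81.59 ms.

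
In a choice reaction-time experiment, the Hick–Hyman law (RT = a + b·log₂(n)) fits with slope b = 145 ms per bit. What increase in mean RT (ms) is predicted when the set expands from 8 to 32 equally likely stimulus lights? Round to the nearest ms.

290 ms

ΔRT = (a + b log₂ n₂) − (a + b log₂ n₁) = b·(log₂ n₂ − log₂ n₁).
log₂(32) − log₂(8) = log₂(32/8) = log₂(4) = 2.
ΔRT = 145 × 2.0000 = 290.000 ms.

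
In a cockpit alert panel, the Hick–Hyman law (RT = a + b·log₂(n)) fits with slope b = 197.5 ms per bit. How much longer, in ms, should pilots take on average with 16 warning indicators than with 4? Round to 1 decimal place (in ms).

395.0 ms

The intercept a cancels: ΔRT = b·(log₂ n₂ − log₂ n₁) = b·log₂(n₂/n₁).
log₂(16) − log₂(4) = log₂(16/4) = log₂(4) = 2.
ΔRT = 197.5 × 2.0000 = 395.000 ms.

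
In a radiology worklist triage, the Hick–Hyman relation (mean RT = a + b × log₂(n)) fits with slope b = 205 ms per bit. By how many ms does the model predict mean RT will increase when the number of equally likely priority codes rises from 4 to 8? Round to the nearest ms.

205 ms

ΔRT = (a + b log₂ n₂) − (a + b log₂ n₁) = b·(log₂ n₂ − log₂ n₁).
log₂(8) − log₂(4) = log₂(8/4) = log₂(2) = 1.
ΔRT = 205 × 1.0000 = 205.000 ms.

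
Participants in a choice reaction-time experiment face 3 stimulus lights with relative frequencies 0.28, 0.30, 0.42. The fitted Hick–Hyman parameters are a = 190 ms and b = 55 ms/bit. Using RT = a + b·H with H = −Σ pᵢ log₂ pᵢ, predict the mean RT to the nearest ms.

H = 0.28·log₂(1/0.28) + 0.30·log₂(1/0.30) + 0.42·log₂(1/0.42) = 1.5610 bits.
RT = 190 + 55 × 1.5610 = 275.85 ms.

276 ms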